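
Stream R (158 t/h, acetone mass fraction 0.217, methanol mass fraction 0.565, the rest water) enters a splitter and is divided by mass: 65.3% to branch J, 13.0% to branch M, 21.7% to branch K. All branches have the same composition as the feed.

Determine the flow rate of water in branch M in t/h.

4.478 t/h

Branch M total = 0.130×158 = 20.54 t/h.
water in M = 0.218×20.54 = 4.4777 t/h.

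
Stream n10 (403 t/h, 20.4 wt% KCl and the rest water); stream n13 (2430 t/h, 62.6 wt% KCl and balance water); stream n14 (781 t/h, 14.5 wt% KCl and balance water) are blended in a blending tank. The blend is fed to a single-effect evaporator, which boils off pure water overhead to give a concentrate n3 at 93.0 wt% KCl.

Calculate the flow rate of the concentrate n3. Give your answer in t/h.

1846 t/h

KCl entering = 403×0.204 + 2430×0.626 + 781×0.145 = 1716.6 t/h.
All KCl reports to n3, so n3 = 1716.6/0.930 = 1845.8 t/h.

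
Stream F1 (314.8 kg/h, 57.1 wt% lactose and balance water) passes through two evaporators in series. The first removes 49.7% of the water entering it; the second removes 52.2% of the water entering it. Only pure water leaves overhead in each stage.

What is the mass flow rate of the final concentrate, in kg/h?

water in feed = 314.8×0.429 = 135.05 kg/h.
After stage 1: water left = (1−0.497)×135.05 = 67.93; stream total = 247.68 kg/h.
After stage 2: water left = (1−0.522)×67.93 = 32.47; final concentrate = 212.22 kg/h.

212.2 kg/h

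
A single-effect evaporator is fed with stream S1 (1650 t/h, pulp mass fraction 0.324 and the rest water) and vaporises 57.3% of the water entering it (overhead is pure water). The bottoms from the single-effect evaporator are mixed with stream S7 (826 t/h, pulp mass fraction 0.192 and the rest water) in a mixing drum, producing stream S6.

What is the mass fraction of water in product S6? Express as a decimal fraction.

Vapour removed = 0.573×0.676×1650 = 639.12 t/h; concentrate = 1010.9 t/h.
water reaching the mixer = 476.28 (from concentrate) + 826×0.808 = 1143.7 t/h.
Product flow = 1010.9 + 826 = 1836.9 t/h; water fraction = 0.623.

0.623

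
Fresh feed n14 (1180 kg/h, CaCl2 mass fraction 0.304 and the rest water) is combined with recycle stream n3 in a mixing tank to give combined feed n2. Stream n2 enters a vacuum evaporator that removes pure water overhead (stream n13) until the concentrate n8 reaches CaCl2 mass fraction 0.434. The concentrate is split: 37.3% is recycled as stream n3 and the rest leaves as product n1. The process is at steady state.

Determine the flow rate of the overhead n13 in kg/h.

Overall CaCl2 balance (none leaves overhead): CaCl2 in fresh feed = CaCl2 in product, i.e. 1180×0.304 = (1−0.373)·n8·0.434.
n8 = 358.72/(0.434×0.627) = 1318.3 kg/h.
Recycle n3 = 0.373×1318.3 = 491.71 kg/h.
Combined feed n2 = 1180 + 491.71 = 1671.7 kg/h.
Overhead n13 = n2 − n8 = 1671.7 − 1318.3 = 353.46 kg/h.

353.5 kg/h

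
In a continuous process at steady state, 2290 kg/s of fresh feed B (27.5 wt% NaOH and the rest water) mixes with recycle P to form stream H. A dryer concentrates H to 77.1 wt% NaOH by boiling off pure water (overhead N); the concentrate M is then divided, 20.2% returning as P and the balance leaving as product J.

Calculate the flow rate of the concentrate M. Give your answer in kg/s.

Overall NaOH balance (none leaves overhead): NaOH in fresh feed = NaOH in product, i.e. 2290×0.275 = (1−0.202)·M·0.771.
M = 629.75/(0.771×0.798) = 1023.6 kg/s.

1024 kg/s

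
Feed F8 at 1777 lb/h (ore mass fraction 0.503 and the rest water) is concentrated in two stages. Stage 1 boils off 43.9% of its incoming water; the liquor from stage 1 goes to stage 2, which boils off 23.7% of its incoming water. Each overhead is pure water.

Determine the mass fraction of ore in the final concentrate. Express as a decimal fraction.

0.703

water in feed = 1777×0.497 = 883.17 lb/h.
After stage 1: water left = (1−0.439)×883.17 = 495.46; stream total = 1389.3 lb/h.
After stage 2: water left = (1−0.237)×495.46 = 378.03; final concentrate = 1271.9 lb/h.
ore fraction = 893.83/1271.9 = 0.703.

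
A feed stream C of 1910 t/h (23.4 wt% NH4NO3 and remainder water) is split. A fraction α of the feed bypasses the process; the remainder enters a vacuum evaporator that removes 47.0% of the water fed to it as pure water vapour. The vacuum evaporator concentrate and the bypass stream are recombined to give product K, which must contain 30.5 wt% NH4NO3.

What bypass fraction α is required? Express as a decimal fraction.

0.353

All 1910×0.234 = 446.94 t/h of NH4NO3 reaches K, so K = 446.94/0.305 = 1465.4 t/h and vapour = 444.62 t/h.
The evaporator receives (1−α)·1910 of feed at 0.766 water and removes 0.470 of that water:
0.470×0.766×(1−α)×1910 = 444.62
(1−α) = 444.62/687.64 = 0.6466;  α = 0.3534.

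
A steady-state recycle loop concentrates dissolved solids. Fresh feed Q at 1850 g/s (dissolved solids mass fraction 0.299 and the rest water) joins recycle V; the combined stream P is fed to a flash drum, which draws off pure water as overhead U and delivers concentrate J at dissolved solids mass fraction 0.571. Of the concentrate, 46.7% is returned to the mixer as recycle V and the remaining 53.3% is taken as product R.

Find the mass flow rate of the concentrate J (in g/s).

1818 g/s

Overall dissolved solids balance (none leaves overhead): dissolved solids in fresh feed = dissolved solids in product, i.e. 1850×0.299 = (1−0.467)·J·0.571.
J = 553.15/(0.571×0.533) = 1817.5 g/s.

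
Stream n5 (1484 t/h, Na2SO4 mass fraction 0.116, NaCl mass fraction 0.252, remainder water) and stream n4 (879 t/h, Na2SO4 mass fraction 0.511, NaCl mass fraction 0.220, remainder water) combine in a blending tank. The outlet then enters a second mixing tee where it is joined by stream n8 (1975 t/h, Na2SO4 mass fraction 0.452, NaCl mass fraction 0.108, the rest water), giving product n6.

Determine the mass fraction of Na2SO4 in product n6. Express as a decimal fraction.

0.349

Overall, product flow = 4338 t/h.
Na2SO4 in = 1484×0.116 + 879×0.511 + 1975×0.452 = 1514 t/h.
Na2SO4 fraction in n6 = 0.349.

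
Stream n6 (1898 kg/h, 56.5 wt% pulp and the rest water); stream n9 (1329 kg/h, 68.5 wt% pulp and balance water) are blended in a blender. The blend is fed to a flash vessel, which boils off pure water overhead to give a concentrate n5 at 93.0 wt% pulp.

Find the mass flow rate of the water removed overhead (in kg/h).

pulp entering = 1898×0.565 + 1329×0.685 = 1982.7 kg/h.
All pulp reports to n5, so n5 = 1982.7/0.930 = 2132 kg/h.
Total feed = 3227 kg/h; overhead = 3227 − 2132 = 1095 kg/h.

1095 kg/h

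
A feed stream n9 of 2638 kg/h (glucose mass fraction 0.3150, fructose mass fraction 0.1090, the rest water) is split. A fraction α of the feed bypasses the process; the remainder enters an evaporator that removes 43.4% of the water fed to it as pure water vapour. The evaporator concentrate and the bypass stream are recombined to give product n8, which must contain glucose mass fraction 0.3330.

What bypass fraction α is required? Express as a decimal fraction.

0.784

All 2638×0.315 = 830.97 kg/h of glucose reaches n8, so n8 = 830.97/0.333 = 2495.4 kg/h and vapour = 142.59 kg/h.
The evaporator receives (1−α)·2638 of feed at 0.576 water and removes 0.434 of that water:
0.434×0.576×(1−α)×2638 = 142.59
(1−α) = 142.59/659.46 = 0.2162;  α = 0.7838.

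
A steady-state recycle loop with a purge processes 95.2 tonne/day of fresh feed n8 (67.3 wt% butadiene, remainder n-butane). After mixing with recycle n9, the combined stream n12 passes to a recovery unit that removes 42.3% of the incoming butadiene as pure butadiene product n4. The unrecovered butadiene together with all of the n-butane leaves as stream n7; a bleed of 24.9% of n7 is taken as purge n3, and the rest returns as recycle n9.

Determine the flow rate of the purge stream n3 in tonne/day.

47.37 tonne/day

n-butane enters only via n8 and leaves only via the purge: 95.2×0.327 = 0.249×(n-butane in n7), and the recovery unit passes all n-butane, so n-butane in n12 = n-butane in n7 = 125.02 tonne/day.
butadiene in n12: m_A = 95.2×0.673 + (1−0.249)·(1−0.423)·m_A, so m_A = 64.07/0.5667 = 113.06 tonne/day.
n7 = (1−0.423)×113.06 + 125.02 = 190.26 tonne/day.
Purge n3 = 0.249×190.26 = 47.374 tonne/day.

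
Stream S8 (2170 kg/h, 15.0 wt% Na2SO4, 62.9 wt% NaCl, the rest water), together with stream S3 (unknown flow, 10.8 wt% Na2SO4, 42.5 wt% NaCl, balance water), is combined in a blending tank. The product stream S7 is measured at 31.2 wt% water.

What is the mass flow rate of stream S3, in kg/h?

1274 kg/h

Let S3 be the unknown flow. Total out = 2170 + S3.
water balance: 479.57 + 0.467·S3 = 0.312·(2170 + S3)
(0.467 − 0.312)·S3 = 0.312×2170 − 479.57 = 197.47
S3 = 197.47 / 0.155 = 1274 kg/h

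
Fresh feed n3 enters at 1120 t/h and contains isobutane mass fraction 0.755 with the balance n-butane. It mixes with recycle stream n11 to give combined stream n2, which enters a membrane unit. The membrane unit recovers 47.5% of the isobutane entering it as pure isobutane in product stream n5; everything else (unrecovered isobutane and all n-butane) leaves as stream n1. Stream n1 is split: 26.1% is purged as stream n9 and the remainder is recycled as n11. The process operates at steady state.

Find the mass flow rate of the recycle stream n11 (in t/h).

n-butane enters only via n3 and leaves only via the purge: 1120×0.245 = 0.261×(n-butane in n1), and the membrane unit passes all n-butane, so n-butane in n2 = n-butane in n1 = 1051.3 t/h.
isobutane in n2: m_A = 1120×0.755 + (1−0.261)·(1−0.475)·m_A, so m_A = 845.6/0.6120 = 1381.6 t/h.
n1 = (1−0.475)×1381.6 + 1051.3 = 1776.7 t/h.
Recycle n11 = (1−0.261)×1776.7 = 1313 t/h.

1313 t/h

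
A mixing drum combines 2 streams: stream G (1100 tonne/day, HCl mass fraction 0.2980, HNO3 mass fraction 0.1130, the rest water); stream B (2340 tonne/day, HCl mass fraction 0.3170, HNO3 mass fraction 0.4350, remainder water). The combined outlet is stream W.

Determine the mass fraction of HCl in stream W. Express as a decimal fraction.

0.3109

Total flow out = 1100 + 2340 = 3440 tonne/day.
HCl in = 1100×0.298 + 2340×0.317 = 1069.6 tonne/day.
HCl mass fraction in W = 1069.6/3440 = 0.3109.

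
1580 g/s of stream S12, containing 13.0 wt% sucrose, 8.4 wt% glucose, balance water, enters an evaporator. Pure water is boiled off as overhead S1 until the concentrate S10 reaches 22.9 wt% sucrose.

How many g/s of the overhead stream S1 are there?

sucrose is conserved: 1580×0.130 = 205.4 g/s all reports to the concentrate.
Concentrate = 205.4/(target fraction) = 896.94 g/s.
Overhead = 1580 − 896.94 = 683.06 g/s.

683.1 g/s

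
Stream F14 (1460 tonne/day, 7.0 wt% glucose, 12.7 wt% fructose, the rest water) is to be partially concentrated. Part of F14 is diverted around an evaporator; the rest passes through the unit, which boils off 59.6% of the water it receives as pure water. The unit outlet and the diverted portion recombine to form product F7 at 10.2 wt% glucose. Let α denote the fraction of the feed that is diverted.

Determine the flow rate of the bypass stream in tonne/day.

All 1460×0.070 = 102.2 tonne/day of glucose reaches F7, so F7 = 102.2/0.102 = 1002 tonne/day and vapour = 458.04 tonne/day.
The evaporator receives (1−α)·1460 of feed at 0.803 water and removes 0.596 of that water:
0.596×0.803×(1−α)×1460 = 458.04
(1−α) = 458.04/698.74 = 0.6555;  α = 0.3445.
Bypass flow = 0.3445×1460 = 502.94 tonne/day.

502.9 tonne/day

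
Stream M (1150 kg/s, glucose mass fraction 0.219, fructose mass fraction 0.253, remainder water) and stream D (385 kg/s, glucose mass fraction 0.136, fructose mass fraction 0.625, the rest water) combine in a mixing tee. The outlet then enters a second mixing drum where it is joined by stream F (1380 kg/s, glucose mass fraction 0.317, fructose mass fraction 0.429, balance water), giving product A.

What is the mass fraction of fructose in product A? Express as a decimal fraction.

Overall, product flow = 2915 kg/s.
fructose in = 1150×0.253 + 385×0.625 + 1380×0.429 = 1123.6 kg/s.
fructose fraction in A = 0.385.

0.385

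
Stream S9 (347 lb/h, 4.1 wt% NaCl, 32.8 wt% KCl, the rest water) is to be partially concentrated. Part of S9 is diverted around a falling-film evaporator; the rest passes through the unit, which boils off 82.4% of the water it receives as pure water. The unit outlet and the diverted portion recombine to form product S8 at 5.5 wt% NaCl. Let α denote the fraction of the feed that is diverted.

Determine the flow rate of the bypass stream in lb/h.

All 347×0.041 = 14.227 lb/h of NaCl reaches S8, so S8 = 14.227/0.055 = 258.67 lb/h and vapour = 88.327 lb/h.
The evaporator receives (1−α)·347 of feed at 0.631 water and removes 0.824 of that water:
0.824×0.631×(1−α)×347 = 88.327
(1−α) = 88.327/180.42 = 0.4896;  α = 0.5104.
Bypass flow = 0.5104×347 = 177.12 lb/h.

177.1 lb/h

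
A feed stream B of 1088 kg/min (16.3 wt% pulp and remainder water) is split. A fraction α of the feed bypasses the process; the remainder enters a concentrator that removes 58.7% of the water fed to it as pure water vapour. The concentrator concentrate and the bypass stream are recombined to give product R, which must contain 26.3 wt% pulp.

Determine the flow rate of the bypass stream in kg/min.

All 1088×0.163 = 177.34 kg/min of pulp reaches R, so R = 177.34/0.263 = 674.31 kg/min and vapour = 413.69 kg/min.
The evaporator receives (1−α)·1088 of feed at 0.837 water and removes 0.587 of that water:
0.587×0.837×(1−α)×1088 = 413.69
(1−α) = 413.69/534.56 = 0.7739;  α = 0.2261.
Bypass flow = 0.2261×1088 = 246 kg/min.

246 kg/min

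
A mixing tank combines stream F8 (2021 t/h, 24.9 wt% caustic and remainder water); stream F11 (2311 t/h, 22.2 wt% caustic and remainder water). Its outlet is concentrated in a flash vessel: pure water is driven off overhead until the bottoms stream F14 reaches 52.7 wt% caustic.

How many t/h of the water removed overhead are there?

caustic entering = 2021×0.249 + 2311×0.222 = 1016.3 t/h.
All caustic reports to F14, so F14 = 1016.3/0.527 = 1928.4 t/h.
Total feed = 4332 t/h; overhead = 4332 − 1928.4 = 2403.6 t/h.

2404 t/h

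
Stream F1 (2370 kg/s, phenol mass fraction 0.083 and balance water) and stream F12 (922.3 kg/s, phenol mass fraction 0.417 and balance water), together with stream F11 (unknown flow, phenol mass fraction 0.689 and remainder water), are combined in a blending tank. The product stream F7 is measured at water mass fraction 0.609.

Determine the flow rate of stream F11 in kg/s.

2369 kg/s

Let F11 be the unknown flow. Total out = 3292.3 + F11.
water balance: 2711 + 0.311·F11 = 0.609·(3292.3 + F11)
(0.311 − 0.609)·F11 = 0.609×3292.3 − 2711 = -705.98
F11 = -705.98 / -0.298 = 2369.1 kg/s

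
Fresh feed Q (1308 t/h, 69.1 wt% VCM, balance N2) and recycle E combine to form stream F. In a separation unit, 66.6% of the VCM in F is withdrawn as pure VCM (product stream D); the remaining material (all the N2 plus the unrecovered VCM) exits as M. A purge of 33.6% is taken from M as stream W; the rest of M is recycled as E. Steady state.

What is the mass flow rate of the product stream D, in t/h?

VCM in F: m_A = 1308×0.691 + (1−0.336)·(1−0.666)·m_A, so m_A = 903.83/0.7782 = 1161.4 t/h.
Product D = 0.666×1161.4 = 773.49 t/h.

773.5 t/h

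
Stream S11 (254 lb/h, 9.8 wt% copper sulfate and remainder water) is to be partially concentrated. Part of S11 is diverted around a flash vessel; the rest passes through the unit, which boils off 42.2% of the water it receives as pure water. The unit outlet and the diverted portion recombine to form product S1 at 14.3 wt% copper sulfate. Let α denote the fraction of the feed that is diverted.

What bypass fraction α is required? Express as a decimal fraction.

0.173

All 254×0.098 = 24.892 lb/h of copper sulfate reaches S1, so S1 = 24.892/0.143 = 174.07 lb/h and vapour = 79.93 lb/h.
The evaporator receives (1−α)·254 of feed at 0.902 water and removes 0.422 of that water:
0.422×0.902×(1−α)×254 = 79.93
(1−α) = 79.93/96.684 = 0.8267;  α = 0.1733.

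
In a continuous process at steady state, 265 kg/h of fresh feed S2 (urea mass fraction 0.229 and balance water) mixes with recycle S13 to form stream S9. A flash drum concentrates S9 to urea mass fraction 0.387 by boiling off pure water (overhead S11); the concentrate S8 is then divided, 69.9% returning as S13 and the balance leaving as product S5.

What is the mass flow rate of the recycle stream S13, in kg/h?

364.2 kg/h

Overall urea balance (none leaves overhead): urea in fresh feed = urea in product, i.e. 265×0.229 = (1−0.699)·S8·0.387.
S8 = 60.685/(0.387×0.301) = 520.96 kg/h.
Recycle S13 = 0.699×520.96 = 364.15 kg/h.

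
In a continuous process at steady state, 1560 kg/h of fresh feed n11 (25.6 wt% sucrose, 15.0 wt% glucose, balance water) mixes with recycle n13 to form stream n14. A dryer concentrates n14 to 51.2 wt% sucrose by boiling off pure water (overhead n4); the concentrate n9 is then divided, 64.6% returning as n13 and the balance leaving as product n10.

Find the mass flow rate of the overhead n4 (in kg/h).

780 kg/h

Overall sucrose balance (none leaves overhead): sucrose in fresh feed = sucrose in product, i.e. 1560×0.256 = (1−0.646)·n9·0.512.
n9 = 399.36/(0.512×0.354) = 2203.4 kg/h.
Recycle n13 = 0.646×2203.4 = 1423.4 kg/h.
Combined feed n14 = 1560 + 1423.4 = 2983.4 kg/h.
Overhead n4 = n14 − n9 = 2983.4 − 2203.4 = 780 kg/h.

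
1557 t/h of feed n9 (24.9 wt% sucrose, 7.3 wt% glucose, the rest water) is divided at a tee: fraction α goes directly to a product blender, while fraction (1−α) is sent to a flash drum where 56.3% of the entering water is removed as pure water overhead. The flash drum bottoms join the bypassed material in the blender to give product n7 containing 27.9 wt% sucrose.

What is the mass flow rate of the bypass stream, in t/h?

All 1557×0.249 = 387.69 t/h of sucrose reaches n7, so n7 = 387.69/0.279 = 1389.6 t/h and vapour = 167.42 t/h.
The evaporator receives (1−α)·1557 of feed at 0.678 water and removes 0.563 of that water:
0.563×0.678×(1−α)×1557 = 167.42
(1−α) = 167.42/594.33 = 0.2817;  α = 0.7183.
Bypass flow = 0.7183×1557 = 1118.4 t/h.

1118 t/h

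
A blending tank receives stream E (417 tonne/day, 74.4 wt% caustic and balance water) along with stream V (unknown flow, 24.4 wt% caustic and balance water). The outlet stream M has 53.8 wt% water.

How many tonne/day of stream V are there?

Let V be the unknown flow. Total out = 417 + V.
water balance: 106.75 + 0.756·V = 0.538·(417 + V)
(0.756 − 0.538)·V = 0.538×417 − 106.75 = 117.59
V = 117.59 / 0.218 = 539.42 tonne/day

539.4 tonne/day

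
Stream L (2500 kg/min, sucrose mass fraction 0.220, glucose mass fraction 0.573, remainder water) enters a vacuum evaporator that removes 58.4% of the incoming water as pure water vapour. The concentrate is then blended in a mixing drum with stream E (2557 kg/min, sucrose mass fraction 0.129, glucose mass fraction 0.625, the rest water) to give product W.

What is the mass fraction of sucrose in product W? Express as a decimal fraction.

Vapour removed = 0.584×0.207×2500 = 302.22 kg/min; concentrate = 2197.8 kg/min.
sucrose reaching the mixer = 550 (from concentrate) + 2557×0.129 = 879.85 kg/min.
Product flow = 2197.8 + 2557 = 4754.8 kg/min; sucrose fraction = 0.185.

0.185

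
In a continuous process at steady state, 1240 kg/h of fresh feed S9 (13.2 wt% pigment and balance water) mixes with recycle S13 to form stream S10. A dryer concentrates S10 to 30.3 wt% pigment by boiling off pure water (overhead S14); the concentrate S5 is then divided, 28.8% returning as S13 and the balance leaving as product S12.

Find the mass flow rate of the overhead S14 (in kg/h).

Overall pigment balance (none leaves overhead): pigment in fresh feed = pigment in product, i.e. 1240×0.132 = (1−0.288)·S5·0.303.
S5 = 163.68/(0.303×0.712) = 758.71 kg/h.
Recycle S13 = 0.288×758.71 = 218.51 kg/h.
Combined feed S10 = 1240 + 218.51 = 1458.5 kg/h.
Overhead S14 = S10 − S5 = 1458.5 − 758.71 = 699.8 kg/h.

699.8 kg/h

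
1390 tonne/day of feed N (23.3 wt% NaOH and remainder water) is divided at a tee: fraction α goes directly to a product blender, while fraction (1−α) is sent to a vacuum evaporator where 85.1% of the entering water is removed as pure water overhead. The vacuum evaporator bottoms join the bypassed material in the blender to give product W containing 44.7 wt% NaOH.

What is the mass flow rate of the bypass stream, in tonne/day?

All 1390×0.233 = 323.87 tonne/day of NaOH reaches W, so W = 323.87/0.447 = 724.54 tonne/day and vapour = 665.46 tonne/day.
The evaporator receives (1−α)·1390 of feed at 0.767 water and removes 0.851 of that water:
0.851×0.767×(1−α)×1390 = 665.46
(1−α) = 665.46/907.28 = 0.7335;  α = 0.2665.
Bypass flow = 0.2665×1390 = 370.48 tonne/day.

370.5 tonne/day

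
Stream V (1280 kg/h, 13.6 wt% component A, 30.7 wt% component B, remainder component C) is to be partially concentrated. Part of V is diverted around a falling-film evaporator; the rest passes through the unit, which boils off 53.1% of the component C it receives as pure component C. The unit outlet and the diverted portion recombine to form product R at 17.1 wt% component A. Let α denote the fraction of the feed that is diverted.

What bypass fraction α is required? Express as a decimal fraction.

All 1280×0.136 = 174.08 kg/h of component A reaches R, so R = 174.08/0.171 = 1018 kg/h and vapour = 261.99 kg/h.
The evaporator receives (1−α)·1280 of feed at 0.557 component C and removes 0.531 of that component C:
0.531×0.557×(1−α)×1280 = 261.99
(1−α) = 261.99/378.58 = 0.6920;  α = 0.3080.

0.308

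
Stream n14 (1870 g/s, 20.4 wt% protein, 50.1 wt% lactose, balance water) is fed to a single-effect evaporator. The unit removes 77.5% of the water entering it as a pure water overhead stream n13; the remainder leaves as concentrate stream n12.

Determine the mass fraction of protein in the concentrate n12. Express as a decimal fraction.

0.264

protein is not removed: 1870×0.204 = 381.48 g/s of protein enters n12.
water entering = 1870×0.295 = 551.65 g/s; overhead removed = 0.775×551.65 = 427.53 g/s.
Concentrate = 1870 − 427.53 = 1442.5 g/s.
Mass fraction = 381.48/1442.5 = 0.264.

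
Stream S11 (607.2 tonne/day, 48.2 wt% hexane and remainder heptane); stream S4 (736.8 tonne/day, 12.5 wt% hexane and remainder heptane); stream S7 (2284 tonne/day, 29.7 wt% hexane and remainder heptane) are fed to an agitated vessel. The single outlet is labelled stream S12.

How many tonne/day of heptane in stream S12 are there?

2565 tonne/day

heptane out = heptane in = 607.2×0.518 + 736.8×0.875 + 2284×0.703 = 2564.9 tonne/day.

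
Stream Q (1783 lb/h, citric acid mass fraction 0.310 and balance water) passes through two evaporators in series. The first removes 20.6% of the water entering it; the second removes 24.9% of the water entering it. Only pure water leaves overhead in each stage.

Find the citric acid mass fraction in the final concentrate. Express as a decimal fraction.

water in feed = 1783×0.690 = 1230.3 lb/h.
After stage 1: water left = (1−0.206)×1230.3 = 976.83; stream total = 1529.6 lb/h.
After stage 2: water left = (1−0.249)×976.83 = 733.6; final concentrate = 1286.3 lb/h.
citric acid fraction = 552.73/1286.3 = 0.430.

0.430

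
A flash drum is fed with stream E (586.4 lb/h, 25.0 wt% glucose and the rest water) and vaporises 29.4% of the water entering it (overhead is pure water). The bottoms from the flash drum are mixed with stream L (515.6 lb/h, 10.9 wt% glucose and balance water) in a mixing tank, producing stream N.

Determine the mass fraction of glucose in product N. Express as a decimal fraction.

Vapour removed = 0.294×0.750×586.4 = 129.3 lb/h; concentrate = 457.1 lb/h.
glucose reaching the mixer = 146.6 (from concentrate) + 515.6×0.109 = 202.8 lb/h.
Product flow = 457.1 + 515.6 = 972.7 lb/h; glucose fraction = 0.208.

0.208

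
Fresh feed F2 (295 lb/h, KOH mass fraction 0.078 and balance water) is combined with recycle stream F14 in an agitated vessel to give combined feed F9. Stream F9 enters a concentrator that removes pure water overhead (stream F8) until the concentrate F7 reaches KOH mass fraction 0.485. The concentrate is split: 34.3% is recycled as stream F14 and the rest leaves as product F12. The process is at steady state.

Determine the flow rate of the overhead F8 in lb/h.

247.6 lb/h

Overall KOH balance (none leaves overhead): KOH in fresh feed = KOH in product, i.e. 295×0.078 = (1−0.343)·F7·0.485.
F7 = 23.01/(0.485×0.657) = 72.212 lb/h.
Recycle F14 = 0.343×72.212 = 24.769 lb/h.
Combined feed F9 = 295 + 24.769 = 319.77 lb/h.
Overhead F8 = F9 − F7 = 319.77 − 72.212 = 247.56 lb/h.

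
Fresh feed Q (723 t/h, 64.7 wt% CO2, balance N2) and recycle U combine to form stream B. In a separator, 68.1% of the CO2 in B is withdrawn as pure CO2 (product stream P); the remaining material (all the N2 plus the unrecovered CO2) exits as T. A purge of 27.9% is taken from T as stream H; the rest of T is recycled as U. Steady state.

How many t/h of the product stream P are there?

413.7 t/h

CO2 in B: m_A = 723×0.647 + (1−0.279)·(1−0.681)·m_A, so m_A = 467.78/0.7700 = 607.51 t/h.
Product P = 0.681×607.51 = 413.71 t/h.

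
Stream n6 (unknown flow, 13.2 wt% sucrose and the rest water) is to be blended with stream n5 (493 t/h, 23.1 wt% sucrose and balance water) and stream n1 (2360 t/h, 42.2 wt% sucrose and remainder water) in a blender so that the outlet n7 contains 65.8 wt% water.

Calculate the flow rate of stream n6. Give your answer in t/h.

638.5 t/h

Let n6 be the unknown flow. Total out = 2853 + n6.
water balance: 1743.2 + 0.868·n6 = 0.658·(2853 + n6)
(0.868 − 0.658)·n6 = 0.658×2853 − 1743.2 = 134.08
n6 = 134.08 / 0.210 = 638.46 t/h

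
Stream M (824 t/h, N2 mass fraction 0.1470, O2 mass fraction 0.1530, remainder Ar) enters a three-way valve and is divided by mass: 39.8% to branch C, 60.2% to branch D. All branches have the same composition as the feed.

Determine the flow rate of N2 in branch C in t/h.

Branch C total = 0.398×824 = 327.95 t/h.
N2 in C = 0.147×327.95 = 48.209 t/h.

48.21 t/h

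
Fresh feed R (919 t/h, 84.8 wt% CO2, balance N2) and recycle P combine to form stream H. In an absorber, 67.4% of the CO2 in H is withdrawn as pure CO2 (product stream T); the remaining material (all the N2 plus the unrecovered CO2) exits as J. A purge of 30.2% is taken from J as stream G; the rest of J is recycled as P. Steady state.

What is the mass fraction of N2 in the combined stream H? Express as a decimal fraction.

N2 enters only via R and leaves only via the purge: 919×0.152 = 0.302×(N2 in J), and the absorber passes all N2, so N2 in H = N2 in J = 462.54 t/h.
CO2 in H: m_A = 919×0.848 + (1−0.302)·(1−0.674)·m_A, so m_A = 779.31/0.7725 = 1008.9 t/h.
H = 1008.9 + 462.54 = 1471.4 t/h.
N2 fraction in H = 462.54/1471.4 = 0.314.

0.314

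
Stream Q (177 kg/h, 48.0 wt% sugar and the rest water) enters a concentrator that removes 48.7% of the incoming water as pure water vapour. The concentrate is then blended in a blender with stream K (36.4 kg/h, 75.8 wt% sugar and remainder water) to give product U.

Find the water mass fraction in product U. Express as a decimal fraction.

0.3323

Vapour removed = 0.487×0.520×177 = 44.823 kg/h; concentrate = 132.18 kg/h.
water reaching the mixer = 47.217 (from concentrate) + 36.4×0.242 = 56.025 kg/h.
Product flow = 132.18 + 36.4 = 168.58 kg/h; water fraction = 0.3323.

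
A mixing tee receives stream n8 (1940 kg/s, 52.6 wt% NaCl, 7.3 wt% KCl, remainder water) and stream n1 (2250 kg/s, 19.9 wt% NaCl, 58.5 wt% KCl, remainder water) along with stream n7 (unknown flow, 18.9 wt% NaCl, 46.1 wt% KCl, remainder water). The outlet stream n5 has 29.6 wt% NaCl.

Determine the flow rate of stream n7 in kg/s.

Let n7 be the unknown flow. Total out = 4190 + n7.
NaCl balance: 1468.2 + 0.189·n7 = 0.296·(4190 + n7)
(0.189 − 0.296)·n7 = 0.296×4190 − 1468.2 = -227.95
n7 = -227.95 / -0.107 = 2130.4 kg/s

2130 kg/s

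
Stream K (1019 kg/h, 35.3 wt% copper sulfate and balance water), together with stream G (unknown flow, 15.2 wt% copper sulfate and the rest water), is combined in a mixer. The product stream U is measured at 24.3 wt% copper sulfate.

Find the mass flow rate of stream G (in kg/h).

Let G be the unknown flow. Total out = 1019 + G.
copper sulfate balance: 359.71 + 0.152·G = 0.243·(1019 + G)
(0.152 − 0.243)·G = 0.243×1019 − 359.71 = -112.09
G = -112.09 / -0.091 = 1231.8 kg/h

1232 kg/h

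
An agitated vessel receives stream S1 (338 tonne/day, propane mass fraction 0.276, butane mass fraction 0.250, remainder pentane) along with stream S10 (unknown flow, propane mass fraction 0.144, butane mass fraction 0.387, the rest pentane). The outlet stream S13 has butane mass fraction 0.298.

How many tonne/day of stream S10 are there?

182.3 tonne/day

Let S10 be the unknown flow. Total out = 338 + S10.
butane balance: 84.5 + 0.387·S10 = 0.298·(338 + S10)
(0.387 − 0.298)·S10 = 0.298×338 − 84.5 = 16.224
S10 = 16.224 / 0.089 = 182.29 tonne/day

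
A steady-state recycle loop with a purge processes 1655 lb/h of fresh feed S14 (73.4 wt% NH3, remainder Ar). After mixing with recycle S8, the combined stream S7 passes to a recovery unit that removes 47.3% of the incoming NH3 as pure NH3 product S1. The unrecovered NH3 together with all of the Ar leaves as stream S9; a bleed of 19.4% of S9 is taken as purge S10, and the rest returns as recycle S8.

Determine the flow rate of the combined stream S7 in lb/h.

Ar enters only via S14 and leaves only via the purge: 1655×0.266 = 0.194×(Ar in S9), and the recovery unit passes all Ar, so Ar in S7 = Ar in S9 = 2269.2 lb/h.
NH3 in S7: m_A = 1655×0.734 + (1−0.194)·(1−0.473)·m_A, so m_A = 1214.8/0.5752 = 2111.8 lb/h.
S7 = 2111.8 + 2269.2 = 4381 lb/h.

4381 lb/h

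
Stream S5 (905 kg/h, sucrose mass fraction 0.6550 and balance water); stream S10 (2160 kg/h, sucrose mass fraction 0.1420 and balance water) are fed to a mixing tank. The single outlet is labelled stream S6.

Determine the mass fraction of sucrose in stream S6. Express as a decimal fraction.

0.2935

Total flow out = 905 + 2160 = 3065 kg/h.
sucrose in = 905×0.655 + 2160×0.142 = 899.49 kg/h.
sucrose mass fraction in S6 = 899.49/3065 = 0.2935.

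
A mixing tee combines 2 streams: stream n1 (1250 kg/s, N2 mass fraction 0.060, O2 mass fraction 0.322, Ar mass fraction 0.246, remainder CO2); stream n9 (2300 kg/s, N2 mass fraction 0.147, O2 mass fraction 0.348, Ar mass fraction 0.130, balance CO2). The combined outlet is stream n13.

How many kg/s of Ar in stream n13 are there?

606.5 kg/s

Ar out = Ar in = 1250×0.246 + 2300×0.130 = 606.5 kg/s.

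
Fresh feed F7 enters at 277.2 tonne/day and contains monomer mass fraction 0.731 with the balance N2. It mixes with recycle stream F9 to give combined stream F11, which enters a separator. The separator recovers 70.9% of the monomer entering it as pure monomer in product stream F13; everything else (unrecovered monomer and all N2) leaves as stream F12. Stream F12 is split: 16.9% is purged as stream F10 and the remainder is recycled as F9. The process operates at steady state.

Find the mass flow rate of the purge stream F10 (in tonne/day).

N2 enters only via F7 and leaves only via the purge: 277.2×0.269 = 0.169×(N2 in F12), and the separator passes all N2, so N2 in F11 = N2 in F12 = 441.22 tonne/day.
monomer in F11: m_A = 277.2×0.731 + (1−0.169)·(1−0.709)·m_A, so m_A = 202.63/0.7582 = 267.26 tonne/day.
F12 = (1−0.709)×267.26 + 441.22 = 519 tonne/day.
Purge F10 = 0.169×519 = 87.711 tonne/day.

87.71 tonne/day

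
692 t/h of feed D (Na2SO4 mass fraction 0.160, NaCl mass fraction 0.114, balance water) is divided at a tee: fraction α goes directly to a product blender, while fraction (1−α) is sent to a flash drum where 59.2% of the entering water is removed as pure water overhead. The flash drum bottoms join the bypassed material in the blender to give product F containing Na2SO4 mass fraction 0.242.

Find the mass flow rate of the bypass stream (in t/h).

All 692×0.160 = 110.72 t/h of Na2SO4 reaches F, so F = 110.72/0.242 = 457.52 t/h and vapour = 234.48 t/h.
The evaporator receives (1−α)·692 of feed at 0.726 water and removes 0.592 of that water:
0.592×0.726×(1−α)×692 = 234.48
(1−α) = 234.48/297.42 = 0.7884;  α = 0.2116.
Bypass flow = 0.2116×692 = 146.44 t/h.

146.4 t/h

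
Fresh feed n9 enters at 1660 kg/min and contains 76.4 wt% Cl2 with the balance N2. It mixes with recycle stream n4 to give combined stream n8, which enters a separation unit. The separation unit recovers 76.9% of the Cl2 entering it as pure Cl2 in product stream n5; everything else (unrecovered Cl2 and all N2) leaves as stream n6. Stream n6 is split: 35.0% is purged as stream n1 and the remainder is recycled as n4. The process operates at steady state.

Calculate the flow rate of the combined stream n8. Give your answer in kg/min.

N2 enters only via n9 and leaves only via the purge: 1660×0.236 = 0.350×(N2 in n6), and the separation unit passes all N2, so N2 in n8 = N2 in n6 = 1119.3 kg/min.
Cl2 in n8: m_A = 1660×0.764 + (1−0.350)·(1−0.769)·m_A, so m_A = 1268.2/0.8498 = 1492.3 kg/min.
n8 = 1492.3 + 1119.3 = 2611.6 kg/min.

2612 kg/min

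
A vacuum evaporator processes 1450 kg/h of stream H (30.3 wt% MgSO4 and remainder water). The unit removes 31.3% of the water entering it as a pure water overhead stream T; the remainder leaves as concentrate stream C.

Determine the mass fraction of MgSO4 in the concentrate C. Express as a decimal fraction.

MgSO4 is not removed: 1450×0.303 = 439.35 kg/h of MgSO4 enters C.
water entering = 1450×0.697 = 1010.6 kg/h; overhead removed = 0.313×1010.6 = 316.33 kg/h.
Concentrate = 1450 − 316.33 = 1133.7 kg/h.
Mass fraction = 439.35/1133.7 = 0.388.

0.388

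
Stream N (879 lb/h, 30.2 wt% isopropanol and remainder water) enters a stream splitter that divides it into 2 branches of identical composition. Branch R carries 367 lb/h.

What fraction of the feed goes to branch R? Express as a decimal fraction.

Fraction to R = 367/879 = 0.4175.

0.418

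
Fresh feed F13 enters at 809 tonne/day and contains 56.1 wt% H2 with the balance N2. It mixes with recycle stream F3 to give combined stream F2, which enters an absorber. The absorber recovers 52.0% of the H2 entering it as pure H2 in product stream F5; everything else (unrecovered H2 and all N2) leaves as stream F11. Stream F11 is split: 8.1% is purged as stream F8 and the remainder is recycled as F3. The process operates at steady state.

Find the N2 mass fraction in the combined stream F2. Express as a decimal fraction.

0.844

N2 enters only via F13 and leaves only via the purge: 809×0.439 = 0.081×(N2 in F11), and the absorber passes all N2, so N2 in F2 = N2 in F11 = 4384.6 tonne/day.
H2 in F2: m_A = 809×0.561 + (1−0.081)·(1−0.520)·m_A, so m_A = 453.85/0.5589 = 812.07 tonne/day.
F2 = 812.07 + 4384.6 = 5196.6 tonne/day.
N2 fraction in F2 = 4384.6/5196.6 = 0.844.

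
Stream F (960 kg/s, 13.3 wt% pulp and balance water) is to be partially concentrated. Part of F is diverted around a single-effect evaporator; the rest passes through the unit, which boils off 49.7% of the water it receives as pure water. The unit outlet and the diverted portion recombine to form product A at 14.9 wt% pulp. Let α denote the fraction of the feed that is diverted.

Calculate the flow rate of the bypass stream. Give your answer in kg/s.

720.8 kg/s

All 960×0.133 = 127.68 kg/s of pulp reaches A, so A = 127.68/0.149 = 856.91 kg/s and vapour = 103.09 kg/s.
The evaporator receives (1−α)·960 of feed at 0.867 water and removes 0.497 of that water:
0.497×0.867×(1−α)×960 = 103.09
(1−α) = 103.09/413.66 = 0.2492;  α = 0.7508.
Bypass flow = 0.7508×960 = 720.76 kg/s.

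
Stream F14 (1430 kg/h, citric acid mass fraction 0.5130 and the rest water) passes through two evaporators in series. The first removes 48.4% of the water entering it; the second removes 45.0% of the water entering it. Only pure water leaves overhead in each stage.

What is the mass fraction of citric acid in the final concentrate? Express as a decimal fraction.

0.7878

water in feed = 1430×0.487 = 696.41 kg/h.
After stage 1: water left = (1−0.484)×696.41 = 359.35; stream total = 1092.9 kg/h.
After stage 2: water left = (1−0.450)×359.35 = 197.64; final concentrate = 931.23 kg/h.
citric acid fraction = 733.59/931.23 = 0.7878.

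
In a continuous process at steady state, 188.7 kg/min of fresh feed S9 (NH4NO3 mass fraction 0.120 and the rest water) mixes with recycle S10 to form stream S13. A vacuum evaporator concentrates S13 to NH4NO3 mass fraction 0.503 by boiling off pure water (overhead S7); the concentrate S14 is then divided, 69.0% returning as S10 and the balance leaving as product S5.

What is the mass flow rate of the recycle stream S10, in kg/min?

100.2 kg/min

Overall NH4NO3 balance (none leaves overhead): NH4NO3 in fresh feed = NH4NO3 in product, i.e. 188.7×0.120 = (1−0.690)·S14·0.503.
S14 = 22.644/(0.503×0.310) = 145.22 kg/min.
Recycle S10 = 0.690×145.22 = 100.2 kg/min.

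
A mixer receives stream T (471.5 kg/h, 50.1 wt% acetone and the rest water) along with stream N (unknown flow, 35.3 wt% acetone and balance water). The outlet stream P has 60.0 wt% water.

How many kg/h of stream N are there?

Let N be the unknown flow. Total out = 471.5 + N.
water balance: 235.28 + 0.647·N = 0.600·(471.5 + N)
(0.647 − 0.600)·N = 0.600×471.5 − 235.28 = 47.621
N = 47.621 / 0.047 = 1013.2 kg/h

1013 kg/h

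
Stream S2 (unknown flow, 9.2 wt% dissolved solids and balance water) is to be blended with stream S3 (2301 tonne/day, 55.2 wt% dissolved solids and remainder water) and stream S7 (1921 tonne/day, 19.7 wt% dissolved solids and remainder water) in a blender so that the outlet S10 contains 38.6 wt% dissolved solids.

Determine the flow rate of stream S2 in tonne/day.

64.28 tonne/day

Let S2 be the unknown flow. Total out = 4222 + S2.
dissolved solids balance: 1648.6 + 0.092·S2 = 0.386·(4222 + S2)
(0.092 − 0.386)·S2 = 0.386×4222 − 1648.6 = -18.897
S2 = -18.897 / -0.294 = 64.276 tonne/day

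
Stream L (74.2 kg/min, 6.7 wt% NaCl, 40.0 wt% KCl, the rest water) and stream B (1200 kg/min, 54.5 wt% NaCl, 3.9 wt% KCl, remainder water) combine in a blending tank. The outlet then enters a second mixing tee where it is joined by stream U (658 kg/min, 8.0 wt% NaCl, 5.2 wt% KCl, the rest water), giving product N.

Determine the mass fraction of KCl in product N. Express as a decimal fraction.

Overall, product flow = 1932.2 kg/min.
KCl in = 74.2×0.400 + 1200×0.039 + 658×0.052 = 110.7 kg/min.
KCl fraction in N = 0.057.

0.057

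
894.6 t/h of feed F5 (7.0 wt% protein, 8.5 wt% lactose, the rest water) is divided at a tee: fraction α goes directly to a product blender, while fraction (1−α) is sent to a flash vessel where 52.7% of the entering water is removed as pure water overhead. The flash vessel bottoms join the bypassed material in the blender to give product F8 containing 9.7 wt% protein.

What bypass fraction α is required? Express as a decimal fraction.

0.375

All 894.6×0.070 = 62.622 t/h of protein reaches F8, so F8 = 62.622/0.097 = 645.59 t/h and vapour = 249.01 t/h.
The evaporator receives (1−α)·894.6 of feed at 0.845 water and removes 0.527 of that water:
0.527×0.845×(1−α)×894.6 = 249.01
(1−α) = 249.01/398.38 = 0.6251;  α = 0.3749.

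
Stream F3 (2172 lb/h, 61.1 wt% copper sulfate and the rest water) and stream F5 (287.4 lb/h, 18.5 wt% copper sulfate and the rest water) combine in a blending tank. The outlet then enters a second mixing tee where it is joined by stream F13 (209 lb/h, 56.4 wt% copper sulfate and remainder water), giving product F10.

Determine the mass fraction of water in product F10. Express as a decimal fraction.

Overall, product flow = 2668.4 lb/h.
water in = 2172×0.389 + 287.4×0.815 + 209×0.436 = 1170.3 lb/h.
water fraction in F10 = 0.439.

0.439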